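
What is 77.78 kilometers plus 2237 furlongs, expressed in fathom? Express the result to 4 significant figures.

77.78 km = 42530.6 fathom and 2237 furlong = 246070 fathom.
42530.6 + 246070 ≈ 288600 fathom.

288600 fathom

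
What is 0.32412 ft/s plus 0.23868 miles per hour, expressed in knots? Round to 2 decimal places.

0.40 knots

0.32412 ft/s = 0.192036 kn and 0.23868 mph = 0.207407 kn.
0.192036 + 0.207407 ≈ 0.40 kn.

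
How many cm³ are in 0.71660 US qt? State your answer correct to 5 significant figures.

1 US qt = 946.353 cm³.
0.71660 × 946.353 ≈ 678.16 cm³.

678.16 cubic centimeters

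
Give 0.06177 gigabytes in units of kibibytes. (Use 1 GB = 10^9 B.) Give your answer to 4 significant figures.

1 gigabyte = 976562.5 KiB.
Thus 0.06177 × 976562.5 ≈ 60320 KiB.

60320 kibibytes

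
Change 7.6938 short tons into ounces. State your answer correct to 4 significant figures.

1 short ton = 32000.0 oz.
Thus 7.6938 × 32000.0 ≈ 246200 oz.

246200 oz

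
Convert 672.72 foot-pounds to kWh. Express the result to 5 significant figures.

1 foot-pound = 3.76616e-7 kWh.
Then 672.72 × 3.76616e-7 ≈ 0.00025336 kWh.

0.00025336 kWh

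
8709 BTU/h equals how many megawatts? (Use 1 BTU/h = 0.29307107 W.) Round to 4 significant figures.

0.002552 MW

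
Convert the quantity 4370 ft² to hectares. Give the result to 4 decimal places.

0.0406 ha

1 square foot = 9.29030 × 10^-6 ha.
Then 4370 × 9.29030 × 10^-6 ≈ 0.0406 ha.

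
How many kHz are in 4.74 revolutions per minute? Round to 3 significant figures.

1 revolution per minute = 1.66667e-5 kHz.
Then 4.74 × 1.66667e-5 ≈ 7.90e-5 kHz.

7.90e-5 kilohertz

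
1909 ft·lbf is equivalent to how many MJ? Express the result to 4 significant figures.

1 ft·lbf = 1.35582e-6 MJ.
So 1909 × 1.35582e-6 ≈ 0.002588 MJ.

0.002588 megajoules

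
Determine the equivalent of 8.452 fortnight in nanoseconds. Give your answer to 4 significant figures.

1.022e+16 ns

1 fortnight = 1.20960e+15 nanoseconds.
Then 8.452 × 1.20960e+15 ≈ 1.022e+16 ns.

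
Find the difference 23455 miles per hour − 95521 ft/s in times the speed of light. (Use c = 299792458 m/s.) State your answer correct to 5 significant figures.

-6.2141e-5 times the speed of light

23455 mph = 3.49753e-5 c and 95521 ft/s = 9.71165e-5 c.
3.49753e-5 − 9.71165e-5 ≈ -6.2141e-5 c.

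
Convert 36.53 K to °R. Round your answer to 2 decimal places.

°R = K × 9/5.
Applying the formula gives 65.75 °R.

65.75 °R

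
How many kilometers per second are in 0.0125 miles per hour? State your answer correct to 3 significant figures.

1 mile per hour = 0.000447040 km/s.
So 0.0125 × 0.000447040 ≈ 5.59e-6 km/s.

5.59e-6 km/s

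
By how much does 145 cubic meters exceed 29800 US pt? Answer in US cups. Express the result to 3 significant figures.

553000 US cups

145 m³ = 612879 US cup and 29800 US pt = 59600.0 US cup.
612879 − 59600.0 ≈ 553000 US cup.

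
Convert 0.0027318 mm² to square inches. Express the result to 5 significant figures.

1 square millimeter = 0.00155000 in².
Thus 0.0027318 × 0.00155000 ≈ 4.2343e-6 in².

4.2343e-6 in²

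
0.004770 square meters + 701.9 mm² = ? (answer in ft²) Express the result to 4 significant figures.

0.004770 m² = 0.0513439 ft² and 701.9 mm² = 0.00755519 ft².
0.0513439 + 0.00755519 ≈ 0.05890 ft².

0.05890 ft²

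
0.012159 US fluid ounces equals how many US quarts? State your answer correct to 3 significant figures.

0.000380 US quarts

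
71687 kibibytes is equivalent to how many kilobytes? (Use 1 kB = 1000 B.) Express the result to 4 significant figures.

73410 kB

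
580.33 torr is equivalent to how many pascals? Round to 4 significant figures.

1 torr = 133.322 Pa.
Thus 580.33 × 133.322 ≈ 77370 Pa.

77370 Pa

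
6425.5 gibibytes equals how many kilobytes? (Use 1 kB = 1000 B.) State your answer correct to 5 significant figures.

6.8993e+9 kilobytes

1 gibibyte = 1.07374e+6 kilobytes.
Thus 6425.5 × 1.07374e+6 ≈ 6.8993e+9 kB.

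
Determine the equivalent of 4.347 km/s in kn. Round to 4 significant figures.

8450 knots

1 km/s = 1943.84 kn.
Then 4.347 × 1943.84 ≈ 8450 kn.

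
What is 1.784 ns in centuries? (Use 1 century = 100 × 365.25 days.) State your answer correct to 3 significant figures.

1 nanosecond = 3.16881e-19 century.
Thus 1.784 × 3.16881e-19 ≈ 5.65e-19 century.

5.65e-19 centuries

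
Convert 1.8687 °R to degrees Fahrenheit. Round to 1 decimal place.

°R = °F + 459.67.
Applying the formula gives -457.8 °F.

-457.8 degrees Fahrenheit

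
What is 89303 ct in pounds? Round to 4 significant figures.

39.38 pounds

1 carat = 0.000440925 pounds.
Then 89303 × 0.000440925 ≈ 39.38 lb.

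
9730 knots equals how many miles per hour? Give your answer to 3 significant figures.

1 kn = 1.15078 miles per hour.
9730 × 1.15078 ≈ 11200 mph.

11200 mph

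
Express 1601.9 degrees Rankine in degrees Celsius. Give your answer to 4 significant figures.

°R = (°C + 273.15) × 9/5.
Applying the formula gives 616.8 °C.

616.8 °C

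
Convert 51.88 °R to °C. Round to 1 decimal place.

°R = (°C + 273.15) × 9/5.
Applying the formula gives -244.3 °C.

-244.3 °C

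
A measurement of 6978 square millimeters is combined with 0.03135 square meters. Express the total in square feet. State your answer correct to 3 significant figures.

0.413 ft²

6978 mm² = 0.0751106 ft² and 0.03135 m² = 0.337449 ft².
0.0751106 + 0.337449 ≈ 0.413 ft².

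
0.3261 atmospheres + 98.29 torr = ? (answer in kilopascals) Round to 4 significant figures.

46.15 kilopascals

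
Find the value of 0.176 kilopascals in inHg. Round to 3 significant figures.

1 kilopascal = 0.295300 inHg.
Thus 0.176 × 0.295300 ≈ 0.0520 inHg.

0.0520 inHg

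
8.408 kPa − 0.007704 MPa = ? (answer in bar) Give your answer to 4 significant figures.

8.408 kPa = 0.0840800 bar and 0.007704 MPa = 0.0770400 bar.
0.0840800 − 0.0770400 ≈ 0.007040 bar.

0.007040 bar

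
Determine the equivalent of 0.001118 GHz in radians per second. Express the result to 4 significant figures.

7.025 × 10^6 rad/s

1 gigahertz = 6.28319 × 10^9 radians per second.
Then 0.001118 × 6.28319 × 10^9 ≈ 7.025 × 10^6 rad/s.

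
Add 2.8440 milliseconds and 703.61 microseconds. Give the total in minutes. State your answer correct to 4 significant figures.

2.8440 ms = 4.74000e-5 min and 703.61 μs = 1.17268e-5 min.
4.74000e-5 + 1.17268e-5 ≈ 5.913e-5 min.

5.913e-5 min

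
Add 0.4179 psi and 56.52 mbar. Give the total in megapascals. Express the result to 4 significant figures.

0.4179 psi = 0.00288132 MPa and 56.52 mbar = 0.00565200 MPa.
0.00288132 + 0.00565200 ≈ 0.008533 MPa.

0.008533 megapascals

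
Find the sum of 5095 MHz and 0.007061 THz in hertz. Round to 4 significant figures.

1.216e+10 Hz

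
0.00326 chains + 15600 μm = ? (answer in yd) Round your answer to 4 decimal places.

0.0888 yd

0.00326 chain = 0.0717200 yd and 15600 μm = 0.0170604 yd.
0.0717200 + 0.0170604 ≈ 0.0888 yd.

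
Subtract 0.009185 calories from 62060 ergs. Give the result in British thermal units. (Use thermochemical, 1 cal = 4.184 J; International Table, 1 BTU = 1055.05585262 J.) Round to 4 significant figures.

-3.054 × 10^-5 BTU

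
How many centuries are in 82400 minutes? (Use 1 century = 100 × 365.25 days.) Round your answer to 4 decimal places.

1 min = 1.90129 × 10^-8 century.
Thus 82400 × 1.90129 × 10^-8 ≈ 0.0016 century.

0.0016 century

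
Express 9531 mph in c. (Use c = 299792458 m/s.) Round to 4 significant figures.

1 mph = 1.49116e-9 c.
Thus 9531 × 1.49116e-9 ≈ 1.421e-5 c.

1.421e-5 c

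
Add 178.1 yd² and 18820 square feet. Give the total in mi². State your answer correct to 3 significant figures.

178.1 yd² = 5.74961 × 10^-5 mi² and 18820 ft² = 0.000675075 mi².
5.74961 × 10^-5 + 0.000675075 ≈ 0.000733 mi².

0.000733 mi²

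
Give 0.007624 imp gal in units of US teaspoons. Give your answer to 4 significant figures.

7.032 US teaspoons

1 imperial gallon = 922.330 US teaspoons.
So 0.007624 × 922.330 ≈ 7.032 US tsp.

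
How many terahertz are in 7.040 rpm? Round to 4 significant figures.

1 revolution per minute = 1.66667 × 10^-14 terahertz.
So 7.040 × 1.66667 × 10^-14 ≈ 1.173 × 10^-13 THz.

1.173 × 10^-13 THz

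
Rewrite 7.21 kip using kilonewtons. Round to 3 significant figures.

32.1 kN

1 kip = 4.44822 kilonewtons.
7.21 × 4.44822 ≈ 32.1 kN.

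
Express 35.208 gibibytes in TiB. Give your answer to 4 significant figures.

0.03438 tebibytes

1 GiB = 0.0009765625 TiB.
35.208 × 0.0009765625 ≈ 0.03438 TiB.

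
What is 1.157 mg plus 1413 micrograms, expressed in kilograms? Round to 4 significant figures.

2.570e-6 kg

1.157 mg = 1.15700e-6 kg and 1413 μg = 1.41300e-6 kg.
1.15700e-6 + 1.41300e-6 ≈ 2.570e-6 kg.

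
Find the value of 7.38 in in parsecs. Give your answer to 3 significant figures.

6.07 × 10^-18 pc

1 in = 8.23158 × 10^-19 pc.
7.38 × 8.23158 × 10^-19 ≈ 6.07 × 10^-18 pc.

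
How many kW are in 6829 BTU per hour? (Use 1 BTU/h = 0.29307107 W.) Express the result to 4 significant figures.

2.001 kW

1 BTU/h = 0.000293071 kilowatts.
Then 6829 × 0.000293071 ≈ 2.001 kW.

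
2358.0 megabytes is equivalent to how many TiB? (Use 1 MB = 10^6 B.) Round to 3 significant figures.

1 megabyte = 9.09495 × 10^-7 tebibytes.
Thus 2358.0 × 9.09495 × 10^-7 ≈ 0.00214 TiB.

0.00214 TiB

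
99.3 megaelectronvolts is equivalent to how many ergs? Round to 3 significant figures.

1 megaelectronvolt = 1.60218 × 10^-6 erg.
Then 99.3 × 1.60218 × 10^-6 ≈ 0.000159 erg.

0.000159 ergs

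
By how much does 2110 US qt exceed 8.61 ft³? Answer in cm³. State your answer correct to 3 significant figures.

1.75 × 10^6 cubic centimeters

2110 US qt = 1.99680 × 10^6 cm³ and 8.61 ft³ = 243808 cm³.
1.99680 × 10^6 − 243808 ≈ 1.75 × 10^6 cm³.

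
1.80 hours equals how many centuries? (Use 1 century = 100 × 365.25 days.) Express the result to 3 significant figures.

2.05 × 10^-6 century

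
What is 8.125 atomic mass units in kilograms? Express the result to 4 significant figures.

1.349 × 10^-26 kilograms

1 atomic mass unit = 1.66054 × 10^-27 kilograms.
8.125 × 1.66054 × 10^-27 ≈ 1.349 × 10^-26 kg.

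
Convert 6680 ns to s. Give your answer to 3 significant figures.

6.68e-6 s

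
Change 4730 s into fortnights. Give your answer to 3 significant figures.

0.00391 fortnights

1 s = 8.26720 × 10^-7 fortnight.
4730 × 8.26720 × 10^-7 ≈ 0.00391 fortnight.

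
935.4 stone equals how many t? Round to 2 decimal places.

5.94 t

1 st = 0.00635029 t.
So 935.4 × 0.00635029 ≈ 5.94 t.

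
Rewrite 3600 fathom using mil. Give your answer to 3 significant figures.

1 fathom = 72000.0 mil.
So 3600 × 72000.0 ≈ 2.59e+8 mil.

2.59e+8 mil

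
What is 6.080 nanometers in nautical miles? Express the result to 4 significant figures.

3.283 × 10^-12 nmi

1 nanometer = 5.39957 × 10^-13 nautical miles.
6.080 × 5.39957 × 10^-13 ≈ 3.283 × 10^-12 nmi.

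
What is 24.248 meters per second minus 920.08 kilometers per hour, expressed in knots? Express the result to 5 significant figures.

24.248 m/s = 47.1343 kn and 920.08 km/h = 496.803 kn.
47.1343 − 496.803 ≈ -449.67 kn.

-449.67 knots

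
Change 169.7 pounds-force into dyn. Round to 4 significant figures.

7.549 × 10^7 dynes

1 lbf = 444822 dyn.
Then 169.7 × 444822 ≈ 7.549 × 10^7 dyn.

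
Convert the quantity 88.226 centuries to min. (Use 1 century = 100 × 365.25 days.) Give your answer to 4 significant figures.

1 century = 5.25960e+7 min.
Thus 88.226 × 5.25960e+7 ≈ 4.640e+9 min.

4.640e+9 minutes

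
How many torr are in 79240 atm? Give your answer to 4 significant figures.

6.022e+7 torr

1 atmosphere = 760.000 torr.
Then 79240 × 760.000 ≈ 6.022e+7 torr.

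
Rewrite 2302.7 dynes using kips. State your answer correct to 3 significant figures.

5.18 × 10^-6 kip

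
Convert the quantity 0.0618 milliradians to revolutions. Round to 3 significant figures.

9.84e-6 revolutions

1 milliradian = 0.000159155 rev.
0.0618 × 0.000159155 ≈ 9.84e-6 rev.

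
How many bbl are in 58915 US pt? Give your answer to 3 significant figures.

1 US pint = 0.00297619 bbl.
58915 × 0.00297619 ≈ 175 bbl.

175 oil barrels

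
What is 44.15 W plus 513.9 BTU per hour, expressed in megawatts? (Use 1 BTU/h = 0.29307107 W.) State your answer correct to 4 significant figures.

44.15 W = 4.41500e-5 MW and 513.9 BTU/h = 0.000150609 MW.
4.41500e-5 + 0.000150609 ≈ 0.0001948 MW.

0.0001948 megawatts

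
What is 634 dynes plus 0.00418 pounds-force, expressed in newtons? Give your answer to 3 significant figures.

0.0249 newtons

634 dyn = 0.00634000 N and 0.00418 lbf = 0.0185936 N.
0.00634000 + 0.0185936 ≈ 0.0249 N.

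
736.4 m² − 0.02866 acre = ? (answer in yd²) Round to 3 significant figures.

742 yd²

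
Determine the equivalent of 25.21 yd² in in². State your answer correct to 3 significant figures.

1 square yard = 1296.00 in².
25.21 × 1296.00 ≈ 32700 in².

32700 in²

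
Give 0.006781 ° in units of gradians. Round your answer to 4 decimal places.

1 ° = 1.11111 grad.
Thus 0.006781 × 1.11111 ≈ 0.0075 grad.

0.0075 grad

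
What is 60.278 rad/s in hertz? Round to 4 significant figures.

9.594 Hz

1 radian per second = 0.159155 Hz.
Thus 60.278 × 0.159155 ≈ 9.594 Hz.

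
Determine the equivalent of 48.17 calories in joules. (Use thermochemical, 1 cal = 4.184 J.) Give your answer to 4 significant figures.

1 cal = 4.18400 joules.
Thus 48.17 × 4.18400 ≈ 201.5 J.

201.5 joules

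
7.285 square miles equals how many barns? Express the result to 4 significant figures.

1.887 × 10^35 barn

1 square mile = 2.58999 × 10^34 barns.
Thus 7.285 × 2.58999 × 10^34 ≈ 1.887 × 10^35 barn.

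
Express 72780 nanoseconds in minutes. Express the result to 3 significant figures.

1 ns = 1.66667e-11 min.
72780 × 1.66667e-11 ≈ 1.21e-6 min.

1.21e-6 min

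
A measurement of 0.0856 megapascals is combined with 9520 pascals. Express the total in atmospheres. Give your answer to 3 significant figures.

0.939 atm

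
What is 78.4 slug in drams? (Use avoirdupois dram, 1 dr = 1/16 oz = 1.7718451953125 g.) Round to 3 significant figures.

646000 drams

1 slug = 8236.56 dr.
Then 78.4 × 8236.56 ≈ 646000 dr.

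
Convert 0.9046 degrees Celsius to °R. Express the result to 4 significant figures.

493.3 degrees Rankine

°R = (°C + 273.15) × 9/5.
Applying the formula gives 493.3 °R.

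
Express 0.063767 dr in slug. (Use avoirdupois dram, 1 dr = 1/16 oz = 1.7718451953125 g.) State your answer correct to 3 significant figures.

1 dram = 0.000121410 slug.
Thus 0.063767 × 0.000121410 ≈ 7.74e-6 slug.

7.74e-6 slugs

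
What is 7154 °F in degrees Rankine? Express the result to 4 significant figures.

°R = °F + 459.67.
Applying the formula gives 7614 °R.

7614 °R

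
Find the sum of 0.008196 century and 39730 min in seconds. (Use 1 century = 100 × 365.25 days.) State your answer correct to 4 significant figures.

2.825e+7 s

0.008196 century = 2.58646e+7 s and 39730 min = 2.38380e+6 s.
2.58646e+7 + 2.38380e+6 ≈ 2.825e+7 s.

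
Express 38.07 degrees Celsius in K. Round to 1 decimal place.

311.2 K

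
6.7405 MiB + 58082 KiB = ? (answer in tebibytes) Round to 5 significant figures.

6.7405 MiB = 6.42824 × 10^-6 TiB and 58082 KiB = 5.40931 × 10^-5 TiB.
6.42824 × 10^-6 + 5.40931 × 10^-5 ≈ 6.0521 × 10^-5 TiB.

6.0521 × 10^-5 tebibytes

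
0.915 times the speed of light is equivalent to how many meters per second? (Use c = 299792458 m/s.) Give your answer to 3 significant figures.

2.74e+8 meters per second

1 speed of light = 2.99792e+8 m/s.
So 0.915 × 2.99792e+8 ≈ 2.74e+8 m/s.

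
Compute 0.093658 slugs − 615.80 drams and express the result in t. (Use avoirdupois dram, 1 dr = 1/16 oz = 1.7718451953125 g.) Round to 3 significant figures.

0.093658 slug = 0.00136684 t and 615.80 dr = 0.00109110 t.
0.00136684 − 0.00109110 ≈ 0.000276 t.

0.000276 metric tons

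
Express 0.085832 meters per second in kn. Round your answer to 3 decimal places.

1 m/s = 1.94384 knots.
0.085832 × 1.94384 ≈ 0.167 kn.

0.167 kn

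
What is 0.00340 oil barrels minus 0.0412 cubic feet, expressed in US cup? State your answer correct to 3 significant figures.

-2.65 US cup

0.00340 bbl = 2.28480 US cup and 0.0412 ft³ = 4.93116 US cup.
2.28480 − 4.93116 ≈ -2.65 US cup.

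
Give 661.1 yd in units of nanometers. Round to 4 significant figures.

1 yd = 9.14400e+8 nanometers.
Thus 661.1 × 9.14400e+8 ≈ 6.045e+11 nm.

6.045e+11 nanometers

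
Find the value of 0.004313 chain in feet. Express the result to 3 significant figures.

0.285 ft

1 chain = 66.0000 feet.
Thus 0.004313 × 66.0000 ≈ 0.285 ft.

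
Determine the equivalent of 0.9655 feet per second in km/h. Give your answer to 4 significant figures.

1 ft/s = 1.09728 kilometers per hour.
Then 0.9655 × 1.09728 ≈ 1.059 km/h.

1.059 kilometers per hour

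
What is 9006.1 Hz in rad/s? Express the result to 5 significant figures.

56587 rad/s

1 hertz = 6.28319 radians per second.
So 9006.1 × 6.28319 ≈ 56587 rad/s.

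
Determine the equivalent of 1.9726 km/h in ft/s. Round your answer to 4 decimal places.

1.7977 ft/s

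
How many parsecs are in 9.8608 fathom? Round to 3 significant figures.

1 fathom = 5.92674 × 10^-17 parsecs.
9.8608 × 5.92674 × 10^-17 ≈ 5.84 × 10^-16 pc.

5.84 × 10^-16 pc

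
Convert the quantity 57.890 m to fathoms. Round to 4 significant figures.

31.65 fathom

1 m = 0.546807 fathom.
So 57.890 × 0.546807 ≈ 31.65 fathom.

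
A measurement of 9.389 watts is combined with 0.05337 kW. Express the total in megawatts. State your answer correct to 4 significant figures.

6.276 × 10^-5 MW

9.389 W = 9.38900 × 10^-6 MW and 0.05337 kW = 5.33700 × 10^-5 MW.
9.38900 × 10^-6 + 5.33700 × 10^-5 ≈ 6.276 × 10^-5 MW.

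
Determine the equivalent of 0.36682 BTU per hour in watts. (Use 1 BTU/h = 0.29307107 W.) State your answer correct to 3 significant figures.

0.108 W

1 BTU per hour = 0.293071 watts.
Then 0.36682 × 0.293071 ≈ 0.108 W.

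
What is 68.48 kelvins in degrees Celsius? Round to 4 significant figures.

K = °C + 273.15.
Applying the formula gives -204.7 °C.

-204.7 °C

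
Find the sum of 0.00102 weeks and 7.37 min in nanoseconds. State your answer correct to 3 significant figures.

0.00102 wk = 6.16896e+11 ns and 7.37 min = 4.42200e+11 ns.
6.16896e+11 + 4.42200e+11 ≈ 1.06e+12 ns.

1.06e+12 ns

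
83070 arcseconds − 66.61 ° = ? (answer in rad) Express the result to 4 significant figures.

-0.7598 rad

83070 arcsec = 0.402735 rad and 66.61 ° = 1.16256 rad.
0.402735 − 1.16256 ≈ -0.7598 rad.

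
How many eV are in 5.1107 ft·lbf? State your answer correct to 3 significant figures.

4.32e+19 electronvolts

1 ft·lbf = 8.46235e+18 eV.
So 5.1107 × 8.46235e+18 ≈ 4.32e+19 eV.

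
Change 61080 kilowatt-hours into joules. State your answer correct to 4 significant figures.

2.199e+11 J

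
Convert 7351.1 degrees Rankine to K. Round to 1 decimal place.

4083.9 K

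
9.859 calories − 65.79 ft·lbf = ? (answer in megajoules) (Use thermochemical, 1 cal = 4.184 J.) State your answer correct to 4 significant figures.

9.859 cal = 4.12501e-5 MJ and 65.79 ft·lbf = 8.91993e-5 MJ.
4.12501e-5 − 8.91993e-5 ≈ -4.795e-5 MJ.

-4.795e-5 megajoules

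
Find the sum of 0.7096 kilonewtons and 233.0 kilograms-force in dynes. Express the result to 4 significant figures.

2.995 × 10^8 dyn

0.7096 kN = 7.09600 × 10^7 dyn and 233.0 kgf = 2.28495 × 10^8 dyn.
7.09600 × 10^7 + 2.28495 × 10^8 ≈ 2.995 × 10^8 dyn.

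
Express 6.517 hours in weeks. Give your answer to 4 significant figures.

0.03879 wk

1 h = 0.00595238 wk.
So 6.517 × 0.00595238 ≈ 0.03879 wk.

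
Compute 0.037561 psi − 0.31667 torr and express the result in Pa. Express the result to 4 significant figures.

0.037561 psi = 258.974 Pa and 0.31667 torr = 42.2192 Pa.
258.974 − 42.2192 ≈ 216.8 Pa.

216.8 pascals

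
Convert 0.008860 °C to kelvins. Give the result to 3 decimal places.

273.159 K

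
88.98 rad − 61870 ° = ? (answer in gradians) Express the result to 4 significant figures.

-63080 gradians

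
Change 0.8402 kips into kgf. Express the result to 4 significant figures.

381.1 kgf

1 kip = 453.592 kgf.
Thus 0.8402 × 453.592 ≈ 381.1 kgf.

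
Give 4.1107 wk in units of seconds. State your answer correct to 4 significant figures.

2.486e+6 seconds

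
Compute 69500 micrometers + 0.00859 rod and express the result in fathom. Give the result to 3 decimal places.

0.062 fathom

69500 μm = 0.0380031 fathom and 0.00859 rod = 0.0236225 fathom.
0.0380031 + 0.0236225 ≈ 0.062 fathom.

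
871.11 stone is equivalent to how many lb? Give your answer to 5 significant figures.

1 stone = 14.0000 pounds.
Then 871.11 × 14.0000 ≈ 12196 lb.

12196 lb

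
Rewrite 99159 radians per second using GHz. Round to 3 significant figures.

1 rad/s = 1.59155e-10 GHz.
Thus 99159 × 1.59155e-10 ≈ 1.58e-5 GHz.

1.58e-5 gigahertz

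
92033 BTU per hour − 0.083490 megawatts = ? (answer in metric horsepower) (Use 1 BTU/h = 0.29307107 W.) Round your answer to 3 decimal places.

-76.843 PS

92033 BTU/h = 36.6720 PS and 0.083490 MW = 113.515 PS.
36.6720 − 113.515 ≈ -76.843 PS.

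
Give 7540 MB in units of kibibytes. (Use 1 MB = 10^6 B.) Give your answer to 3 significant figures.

1 megabyte = 976.5625 kibibytes.
So 7540 × 976.5625 ≈ 7.36e+6 KiB.

7.36e+6 KiB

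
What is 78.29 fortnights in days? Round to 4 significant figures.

1096 days

1 fortnight = 14.0000 d.
So 78.29 × 14.0000 ≈ 1096 d.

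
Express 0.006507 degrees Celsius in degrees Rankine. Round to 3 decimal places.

491.682 °R

°R = (°C + 273.15) × 9/5.
Applying the formula gives 491.682 °R.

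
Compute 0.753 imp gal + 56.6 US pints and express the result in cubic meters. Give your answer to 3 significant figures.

0.0302 m³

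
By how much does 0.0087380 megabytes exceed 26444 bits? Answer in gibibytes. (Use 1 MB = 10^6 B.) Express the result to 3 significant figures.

5.06e-6 GiB

0.0087380 MB = 8.13790e-6 GiB and 26444 bit = 3.07849e-6 GiB.
8.13790e-6 − 3.07849e-6 ≈ 5.06e-6 GiB.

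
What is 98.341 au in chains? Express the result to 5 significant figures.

7.3131e+11 chain

1 au = 7.43646e+9 chain.
Thus 98.341 × 7.43646e+9 ≈ 7.3131e+11 chain.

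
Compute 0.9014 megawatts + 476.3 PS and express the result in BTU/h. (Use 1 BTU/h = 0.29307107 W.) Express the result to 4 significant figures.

4.271e+6 BTU/h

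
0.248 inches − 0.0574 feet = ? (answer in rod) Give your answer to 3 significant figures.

-0.00223 rod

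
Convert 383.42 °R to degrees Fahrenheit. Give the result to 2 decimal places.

-76.25 °F

°R = °F + 459.67.
Applying the formula gives -76.25 °F.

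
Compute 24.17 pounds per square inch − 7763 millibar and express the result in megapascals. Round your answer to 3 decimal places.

24.17 psi = 0.166646 MPa and 7763 mbar = 0.776300 MPa.
0.166646 − 0.776300 ≈ -0.610 MPa.

-0.610 MPa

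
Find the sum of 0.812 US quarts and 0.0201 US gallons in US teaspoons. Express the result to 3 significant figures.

171 US tsp

0.812 US qt = 155.904 US tsp and 0.0201 US gal = 15.4368 US tsp.
155.904 + 15.4368 ≈ 171 US tsp.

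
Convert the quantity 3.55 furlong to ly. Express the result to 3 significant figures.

1 furlong = 2.12635 × 10^-14 ly.
So 3.55 × 2.12635 × 10^-14 ≈ 7.55 × 10^-14 ly.

7.55 × 10^-14 light-years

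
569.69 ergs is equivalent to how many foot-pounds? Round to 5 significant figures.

1 erg = 7.37562 × 10^-8 foot-pounds.
So 569.69 × 7.37562 × 10^-8 ≈ 4.2018 × 10^-5 ft·lbf.

4.2018 × 10^-5 foot-pounds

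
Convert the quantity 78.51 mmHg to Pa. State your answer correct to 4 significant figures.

10470 Pa

1 millimeter of mercury = 133.322 pascals.
Thus 78.51 × 133.322 ≈ 10470 Pa.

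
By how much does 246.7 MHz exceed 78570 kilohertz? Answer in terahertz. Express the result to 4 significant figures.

0.0001681 THz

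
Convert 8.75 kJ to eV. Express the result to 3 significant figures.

5.46 × 10^22 eV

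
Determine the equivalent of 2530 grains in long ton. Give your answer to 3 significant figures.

0.000161 long tons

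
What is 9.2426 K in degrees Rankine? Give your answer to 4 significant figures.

°R = K × 9/5.
Applying the formula gives 16.64 °R.

16.64 degrees Rankine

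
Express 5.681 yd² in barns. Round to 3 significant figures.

1 yd² = 8.36127e+27 barns.
So 5.681 × 8.36127e+27 ≈ 4.75e+28 barn.

4.75e+28 barns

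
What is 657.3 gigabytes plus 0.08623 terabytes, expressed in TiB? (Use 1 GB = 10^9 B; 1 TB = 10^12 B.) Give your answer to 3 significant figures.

0.676 TiB

657.3 GB = 0.597811 TiB and 0.08623 TB = 0.0784257 TiB.
0.597811 + 0.0784257 ≈ 0.676 TiB.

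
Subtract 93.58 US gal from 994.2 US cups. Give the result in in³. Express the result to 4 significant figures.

994.2 US cup = 14353.8 in³ and 93.58 US gal = 21617.0 in³.
14353.8 − 21617.0 ≈ -7263 in³.

-7263 in³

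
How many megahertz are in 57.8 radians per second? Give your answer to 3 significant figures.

9.20e-6 MHz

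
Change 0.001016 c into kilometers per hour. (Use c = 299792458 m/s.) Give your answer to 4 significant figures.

1.097 × 10^6 km/h

1 c = 1.07925 × 10^9 km/h.
0.001016 × 1.07925 × 10^9 ≈ 1.097 × 10^6 km/h.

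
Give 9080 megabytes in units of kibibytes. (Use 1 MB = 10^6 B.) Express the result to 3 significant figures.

1 megabyte = 976.5625 kibibytes.
9080 × 976.5625 ≈ 8.87e+6 KiB.

8.87e+6 KiB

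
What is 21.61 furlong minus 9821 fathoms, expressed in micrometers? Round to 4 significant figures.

21.61 furlong = 4.34724e+9 μm and 9821 fathom = 1.79606e+10 μm.
4.34724e+9 − 1.79606e+10 ≈ -1.361e+10 μm.

-1.361e+10 μm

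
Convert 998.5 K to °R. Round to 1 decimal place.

1797.3 degrees Rankine

°R = K × 9/5.
Applying the formula gives 1797.3 °R.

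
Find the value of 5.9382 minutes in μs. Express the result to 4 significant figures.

3.563 × 10^8 μs

1 minute = 6.00000 × 10^7 microseconds.
Then 5.9382 × 6.00000 × 10^7 ≈ 3.563 × 10^8 μs.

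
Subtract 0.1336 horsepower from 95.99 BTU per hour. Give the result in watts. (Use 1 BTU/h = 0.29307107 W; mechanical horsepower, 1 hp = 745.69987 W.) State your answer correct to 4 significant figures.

-71.49 watts

95.99 BTU/h = 28.1319 W and 0.1336 hp = 99.6255 W.
28.1319 − 99.6255 ≈ -71.49 W.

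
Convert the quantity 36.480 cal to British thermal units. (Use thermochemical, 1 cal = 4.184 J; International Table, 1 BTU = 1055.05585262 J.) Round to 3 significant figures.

0.145 BTU

1 cal = 0.00396567 BTU.
36.480 × 0.00396567 ≈ 0.145 BTU.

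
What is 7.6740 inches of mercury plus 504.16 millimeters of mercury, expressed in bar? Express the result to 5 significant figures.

7.6740 inHg = 0.259871 bar and 504.16 mmHg = 0.672158 bar.
0.259871 + 0.672158 ≈ 0.93203 bar.

0.93203 bar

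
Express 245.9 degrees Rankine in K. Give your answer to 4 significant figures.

°R = K × 9/5.
Applying the formula gives 136.6 K.

136.6 K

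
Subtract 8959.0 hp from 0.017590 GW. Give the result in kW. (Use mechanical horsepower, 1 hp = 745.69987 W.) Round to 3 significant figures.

0.017590 GW = 17590.0 kW and 8959.0 hp = 6680.73 kW.
17590.0 − 6680.73 ≈ 10900 kW.

10900 kilowatts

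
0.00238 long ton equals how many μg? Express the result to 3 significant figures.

2.42e+9 micrograms

1 long ton = 1.01605e+12 μg.
0.00238 × 1.01605e+12 ≈ 2.42e+9 μg.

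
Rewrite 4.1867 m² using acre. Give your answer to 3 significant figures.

0.00103 acre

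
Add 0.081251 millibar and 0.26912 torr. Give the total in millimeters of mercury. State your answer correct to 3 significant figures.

0.330 mmHg

0.081251 mbar = 0.0609433 mmHg and 0.26912 torr = 0.269120 mmHg.
0.0609433 + 0.269120 ≈ 0.330 mmHg.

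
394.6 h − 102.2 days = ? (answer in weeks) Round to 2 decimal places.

-12.25 wk

394.6 h = 2.34881 wk and 102.2 d = 14.6000 wk.
2.34881 − 14.6000 ≈ -12.25 wk.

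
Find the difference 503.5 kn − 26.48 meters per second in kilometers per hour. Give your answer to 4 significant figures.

837.2 km/h

503.5 kn = 932.482 km/h and 26.48 m/s = 95.3280 km/h.
932.482 − 95.3280 ≈ 837.2 km/h.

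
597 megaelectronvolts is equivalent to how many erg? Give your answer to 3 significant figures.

1 MeV = 1.602177e-6 ergs.
So 597 × 1.602177e-6 ≈ 0.000956 erg.

0.000956 erg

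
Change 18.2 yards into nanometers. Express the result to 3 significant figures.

1 yard = 9.14400 × 10^8 nm.
Thus 18.2 × 9.14400 × 10^8 ≈ 1.66 × 10^10 nm.

1.66 × 10^10 nanometers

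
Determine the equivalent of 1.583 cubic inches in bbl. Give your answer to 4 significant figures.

1 in³ = 0.000103072 bbl.
1.583 × 0.000103072 ≈ 0.0001632 bbl.

0.0001632 bbl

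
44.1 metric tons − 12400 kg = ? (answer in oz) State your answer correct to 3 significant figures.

1.12e+6 ounces

44.1 t = 1.55558e+6 oz and 12400 kg = 437397 oz.
1.55558e+6 − 437397 ≈ 1.12e+6 oz.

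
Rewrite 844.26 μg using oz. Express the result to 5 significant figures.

1 microgram = 3.52740e-8 ounces.
So 844.26 × 3.52740e-8 ≈ 2.9780e-5 oz.

2.9780e-5 ounces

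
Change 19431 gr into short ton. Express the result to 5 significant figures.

0.0013879 short ton

1 gr = 7.14286e-8 short ton.
So 19431 × 7.14286e-8 ≈ 0.0013879 short ton.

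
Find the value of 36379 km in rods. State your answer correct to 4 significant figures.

7.234e+6 rods

1 kilometer = 198.839 rod.
So 36379 × 198.839 ≈ 7.234e+6 rod.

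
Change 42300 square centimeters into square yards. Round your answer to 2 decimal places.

5.06 yd²

1 square centimeter = 0.000119599 yd².
Then 42300 × 0.000119599 ≈ 5.06 yd².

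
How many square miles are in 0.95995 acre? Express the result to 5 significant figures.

1 acre = 0.00156250 mi².
0.95995 × 0.00156250 ≈ 0.0014999 mi².

0.0014999 mi²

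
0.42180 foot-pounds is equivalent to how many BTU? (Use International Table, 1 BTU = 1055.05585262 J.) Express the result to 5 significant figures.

0.00054204 British thermal units

1 foot-pound = 0.00128507 BTU.
Thus 0.42180 × 0.00128507 ≈ 0.00054204 BTU.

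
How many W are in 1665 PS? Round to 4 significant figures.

1.225 × 10^6 W

1 PS = 735.499 watts.
Thus 1665 × 735.499 ≈ 1.225 × 10^6 W.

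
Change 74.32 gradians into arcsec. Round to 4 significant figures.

240800 arcseconds

1 grad = 3240.00 arcsec.
So 74.32 × 3240.00 ≈ 240800 arcsec.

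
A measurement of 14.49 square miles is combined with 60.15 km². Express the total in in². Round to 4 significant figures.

1.514e+11 in²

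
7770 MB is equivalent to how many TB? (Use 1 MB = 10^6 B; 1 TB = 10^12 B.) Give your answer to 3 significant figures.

1 MB = 1.00000e-6 TB.
Then 7770 × 1.00000e-6 ≈ 0.00777 TB.

0.00777 TB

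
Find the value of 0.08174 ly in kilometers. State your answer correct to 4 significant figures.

1 light-year = 9.46073e+12 kilometers.
0.08174 × 9.46073e+12 ≈ 7.733e+11 km.

7.733e+11 km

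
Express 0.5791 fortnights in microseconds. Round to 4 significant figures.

7.005e+11 μs

1 fortnight = 1.20960e+12 μs.
0.5791 × 1.20960e+12 ≈ 7.005e+11 μs.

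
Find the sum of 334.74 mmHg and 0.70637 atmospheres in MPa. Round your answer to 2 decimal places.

334.74 mmHg = 0.0446283 MPa and 0.70637 atm = 0.0715729 MPa.
0.0446283 + 0.0715729 ≈ 0.12 MPa.

0.12 MPa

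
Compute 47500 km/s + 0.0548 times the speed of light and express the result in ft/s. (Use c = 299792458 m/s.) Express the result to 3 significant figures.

47500 km/s = 1.55840 × 10^8 ft/s and 0.0548 c = 5.38997 × 10^7 ft/s.
1.55840 × 10^8 + 5.38997 × 10^7 ≈ 2.10 × 10^8 ft/s.

2.10 × 10^8 ft/s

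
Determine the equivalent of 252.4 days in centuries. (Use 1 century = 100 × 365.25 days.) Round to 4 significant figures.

1 day = 2.73785e-5 centuries.
252.4 × 2.73785e-5 ≈ 0.006910 century.

0.006910 century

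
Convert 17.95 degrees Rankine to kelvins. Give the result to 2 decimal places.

°R = K × 9/5.
Applying the formula gives 9.97 K.

9.97 kelvins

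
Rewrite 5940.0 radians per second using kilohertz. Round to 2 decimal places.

0.95 kilohertz

1 radian per second = 0.000159155 kilohertz.
So 5940.0 × 0.000159155 ≈ 0.95 kHz.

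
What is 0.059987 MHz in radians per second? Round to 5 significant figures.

1 megahertz = 6.28319 × 10^6 radians per second.
Then 0.059987 × 6.28319 × 10^6 ≈ 376910 rad/s.

376910 rad/s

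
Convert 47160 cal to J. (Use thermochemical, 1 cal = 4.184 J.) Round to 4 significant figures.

1 cal = 4.18400 J.
So 47160 × 4.18400 ≈ 197300 J.

197300 J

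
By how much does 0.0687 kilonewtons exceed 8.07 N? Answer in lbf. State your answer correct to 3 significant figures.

13.6 pounds-force

0.0687 kN = 15.4444 lbf and 8.07 N = 1.81421 lbf.
15.4444 − 1.81421 ≈ 13.6 lbf.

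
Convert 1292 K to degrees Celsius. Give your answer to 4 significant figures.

1019 degrees Celsius

K = °C + 273.15.
Applying the formula gives 1019 °C.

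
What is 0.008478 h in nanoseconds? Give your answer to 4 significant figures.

3.052 × 10^10 nanoseconds

1 h = 3.60000 × 10^12 ns.
So 0.008478 × 3.60000 × 10^12 ≈ 3.052 × 10^10 ns.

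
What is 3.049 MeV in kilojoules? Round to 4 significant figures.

1 megaelectronvolt = 1.60218 × 10^-16 kJ.
Then 3.049 × 1.60218 × 10^-16 ≈ 4.885 × 10^-16 kJ.

4.885 × 10^-16 kJ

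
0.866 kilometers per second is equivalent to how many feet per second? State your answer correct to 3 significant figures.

1 kilometer per second = 3280.84 ft/s.
So 0.866 × 3280.84 ≈ 2840 ft/s.

2840 feet per second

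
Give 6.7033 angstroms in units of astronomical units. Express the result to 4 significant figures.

4.481 × 10^-21 au

1 angstrom = 6.68459 × 10^-22 au.
So 6.7033 × 6.68459 × 10^-22 ≈ 4.481 × 10^-21 au.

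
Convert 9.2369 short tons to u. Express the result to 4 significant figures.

1 short ton = 5.46319e+29 u.
Thus 9.2369 × 5.46319e+29 ≈ 5.046e+30 u.

5.046e+30 atomic mass units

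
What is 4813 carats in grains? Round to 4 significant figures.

1 ct = 3.08647 gr.
So 4813 × 3.08647 ≈ 14860 gr.

14860 gr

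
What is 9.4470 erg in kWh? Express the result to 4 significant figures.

1 erg = 2.77778 × 10^-14 kilowatt-hours.
Thus 9.4470 × 2.77778 × 10^-14 ≈ 2.624 × 10^-13 kWh.

2.624 × 10^-13 kWh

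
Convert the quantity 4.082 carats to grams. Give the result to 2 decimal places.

1 carat = 0.200000 g.
4.082 × 0.200000 ≈ 0.82 g.

0.82 g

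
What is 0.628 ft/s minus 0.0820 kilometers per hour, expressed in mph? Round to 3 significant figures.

0.628 ft/s = 0.428182 mph and 0.0820 km/h = 0.0509524 mph.
0.428182 − 0.0509524 ≈ 0.377 mph.

0.377 mph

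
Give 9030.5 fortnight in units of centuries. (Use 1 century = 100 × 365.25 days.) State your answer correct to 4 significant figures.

1 fortnight = 0.000383299 century.
Then 9030.5 × 0.000383299 ≈ 3.461 century.

3.461 centuries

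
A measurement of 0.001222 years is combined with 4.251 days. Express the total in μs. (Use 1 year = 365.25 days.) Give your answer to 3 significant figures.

4.06 × 10^11 microseconds

0.001222 yr = 3.85634 × 10^10 μs and 4.251 d = 3.67286 × 10^11 μs.
3.85634 × 10^10 + 3.67286 × 10^11 ≈ 4.06 × 10^11 μs.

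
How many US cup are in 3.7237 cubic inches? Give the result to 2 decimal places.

0.26 US cup

1 cubic inch = 0.0692641 US cups.
Then 3.7237 × 0.0692641 ≈ 0.26 US cup.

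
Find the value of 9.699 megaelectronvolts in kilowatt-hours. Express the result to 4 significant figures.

4.317e-19 kWh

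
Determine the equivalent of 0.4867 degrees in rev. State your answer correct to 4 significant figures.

1 ° = 0.00277778 rev.
Thus 0.4867 × 0.00277778 ≈ 0.001352 rev.

0.001352 rev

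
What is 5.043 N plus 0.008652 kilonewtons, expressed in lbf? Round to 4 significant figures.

5.043 N = 1.13371 lbf and 0.008652 kN = 1.94505 lbf.
1.13371 + 1.94505 ≈ 3.079 lbf.

3.079 pounds-force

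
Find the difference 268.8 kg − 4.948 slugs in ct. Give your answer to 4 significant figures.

268.8 kg = 1.34400 × 10^6 ct and 4.948 slug = 361053 ct.
1.34400 × 10^6 − 361053 ≈ 982900 ct.

982900 carats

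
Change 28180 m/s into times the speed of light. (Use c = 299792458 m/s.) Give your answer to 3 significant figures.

1 m/s = 3.33564 × 10^-9 c.
Thus 28180 × 3.33564 × 10^-9 ≈ 9.40 × 10^-5 c.

9.40 × 10^-5 times the speed of light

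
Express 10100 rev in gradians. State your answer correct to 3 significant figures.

4.04e+6 gradians

1 revolution = 400.000 grad.
10100 × 400.000 ≈ 4.04e+6 grad.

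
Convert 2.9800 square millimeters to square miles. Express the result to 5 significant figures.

1 mm² = 3.86102 × 10^-13 mi².
Then 2.9800 × 3.86102 × 10^-13 ≈ 1.1506 × 10^-12 mi².

1.1506 × 10^-12 mi²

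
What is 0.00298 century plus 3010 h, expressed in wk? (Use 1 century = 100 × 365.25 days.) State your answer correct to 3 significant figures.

33.5 wk

0.00298 century = 15.5492 wk and 3010 h = 17.9167 wk.
15.5492 + 17.9167 ≈ 33.5 wk.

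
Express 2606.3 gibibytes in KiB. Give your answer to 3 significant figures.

2.73e+9 kibibytes

1 GiB = 1.04858e+6 KiB.
Then 2606.3 × 1.04858e+6 ≈ 2.73e+9 KiB.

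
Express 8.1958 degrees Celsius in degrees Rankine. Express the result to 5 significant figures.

506.42 °R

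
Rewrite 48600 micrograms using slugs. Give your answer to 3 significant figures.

3.33 × 10^-6 slug

1 μg = 6.85218 × 10^-11 slugs.
So 48600 × 6.85218 × 10^-11 ≈ 3.33 × 10^-6 slug.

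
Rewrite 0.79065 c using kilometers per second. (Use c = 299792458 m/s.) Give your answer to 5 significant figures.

237030 km/s

1 speed of light = 299792 kilometers per second.
So 0.79065 × 299792 ≈ 237030 km/s.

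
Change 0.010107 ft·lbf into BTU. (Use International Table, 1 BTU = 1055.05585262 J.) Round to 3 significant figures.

1.30e-5 BTU

1 foot-pound = 0.00128507 BTU.
Then 0.010107 × 0.00128507 ≈ 1.30e-5 BTU.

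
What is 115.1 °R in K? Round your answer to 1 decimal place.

63.9 K

°R = K × 9/5.
Applying the formula gives 63.9 K.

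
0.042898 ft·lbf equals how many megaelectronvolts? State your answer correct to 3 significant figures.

3.63 × 10^11 MeV

1 ft·lbf = 8.46235 × 10^12 megaelectronvolts.
Thus 0.042898 × 8.46235 × 10^12 ≈ 3.63 × 10^11 MeV.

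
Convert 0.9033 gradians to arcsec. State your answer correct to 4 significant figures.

1 grad = 3240.00 arcsec.
Thus 0.9033 × 3240.00 ≈ 2927 arcsec.

2927 arcseconds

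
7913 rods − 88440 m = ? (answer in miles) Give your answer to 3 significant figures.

7913 rod = 24.7281 mi and 88440 m = 54.9541 mi.
24.7281 − 54.9541 ≈ -30.2 mi.

-30.2 mi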